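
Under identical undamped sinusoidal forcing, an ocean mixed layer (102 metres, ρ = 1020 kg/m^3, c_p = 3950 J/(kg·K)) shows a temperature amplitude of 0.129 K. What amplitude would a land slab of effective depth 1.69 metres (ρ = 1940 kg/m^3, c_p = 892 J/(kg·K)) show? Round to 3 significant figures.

C_ocean = 4.11×10^8 J/(m²·K); C_land = 2.92×10^6 J/(m²·K).
A ∝ 1/C ⇒ A_land = A_ocean × C_ocean/C_land = 0.129 × 141 = 18.1 K.

18.1 K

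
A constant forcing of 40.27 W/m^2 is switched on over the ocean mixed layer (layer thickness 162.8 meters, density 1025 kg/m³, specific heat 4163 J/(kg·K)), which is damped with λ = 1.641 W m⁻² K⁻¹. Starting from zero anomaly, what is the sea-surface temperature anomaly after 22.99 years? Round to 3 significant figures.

20.1 K

Areal heat capacity C = ρ c_p D = 1025 × 4163 × 162.8 = 6.95×10^8 J m⁻² K⁻¹.
τ = C / λ = 6.95×10^8 / 1.641 = 4.23×10^8 s.
Equilibrium anomaly ΔT_eq = F / λ = 40.27 / 1.641 = 24.5 K.
t = 22.99 years = 7.26×10^8 s, so t/τ = 1.71.
ΔT(t) = ΔT_eq (1 − e^(−t/τ)) = 24.5 × (1 − e^−1.71) = 20.1 K.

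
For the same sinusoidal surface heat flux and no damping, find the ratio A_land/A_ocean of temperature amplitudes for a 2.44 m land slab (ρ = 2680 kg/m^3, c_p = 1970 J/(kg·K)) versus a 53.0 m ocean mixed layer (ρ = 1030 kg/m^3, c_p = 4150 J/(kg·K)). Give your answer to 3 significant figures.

C_ocean = 1030 × 4150 × 53.0 = 2.27×10^8 J/(m²·K).
C_land = 2680 × 1970 × 2.44 = 1.29×10^7 J/(m²·K).
Undamped amplitude ∝ 1/C, so A_land/A_ocean = C_ocean/C_land = 17.6.

17.6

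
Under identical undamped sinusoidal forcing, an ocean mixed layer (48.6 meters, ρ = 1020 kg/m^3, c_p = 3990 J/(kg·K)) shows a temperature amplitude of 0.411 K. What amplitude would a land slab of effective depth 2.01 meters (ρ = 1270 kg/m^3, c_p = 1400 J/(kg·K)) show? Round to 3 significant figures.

22.7 K

C_ocean = 1.98×10^8 J/(m²·K); C_land = 3.57×10^6 J/(m²·K).
A ∝ 1/C ⇒ A_land = A_ocean × C_ocean/C_land = 0.411 × 55.3 = 22.7 K.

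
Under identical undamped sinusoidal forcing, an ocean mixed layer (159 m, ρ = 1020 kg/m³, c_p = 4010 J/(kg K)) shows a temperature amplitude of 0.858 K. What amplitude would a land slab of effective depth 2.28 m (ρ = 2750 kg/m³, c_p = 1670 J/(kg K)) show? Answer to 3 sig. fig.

53.3 K

C_ocean = 6.50×10^8 J/(m²·K); C_land = 1.05×10^7 J/(m²·K).
A ∝ 1/C ⇒ A_land = A_ocean × C_ocean/C_land = 0.858 × 62.1 = 53.3 K.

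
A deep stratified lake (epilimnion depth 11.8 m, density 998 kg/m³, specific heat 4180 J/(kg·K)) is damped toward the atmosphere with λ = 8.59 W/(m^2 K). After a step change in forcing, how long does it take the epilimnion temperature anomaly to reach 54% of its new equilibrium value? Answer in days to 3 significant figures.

Areal heat capacity C = ρ c_p D = 998 × 4180 × 11.8 = 4.92×10^7 J m⁻² K⁻¹.
τ = C / λ = 4.92×10^7 / 8.59 = 5.73×10^6 s.
Fraction reached: 1 − e^(−t/τ) = 0.54 ⇒ t = −τ ln(1 − 0.54) = τ × 0.777.
t = 4.45×10^6 s = 51.5 days.

51.5 days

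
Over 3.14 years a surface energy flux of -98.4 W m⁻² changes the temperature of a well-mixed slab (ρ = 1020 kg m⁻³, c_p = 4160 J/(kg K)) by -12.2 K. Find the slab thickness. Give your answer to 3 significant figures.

188 m

Heat input Q = F Δt = -98.4 × 9.91×10^7 s = -9.75×10^9 J/m².
Required areal heat capacity C = Q / ΔT = 7.99×10^8 J/(m²·K).
Depth D = C / (ρ c_p) = 7.99×10^8 / (1020 × 4160) = 188 m.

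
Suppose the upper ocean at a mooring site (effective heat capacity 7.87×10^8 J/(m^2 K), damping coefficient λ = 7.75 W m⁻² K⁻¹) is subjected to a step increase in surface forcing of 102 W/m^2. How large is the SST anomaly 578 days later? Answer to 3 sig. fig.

5.11 K

Areal heat capacity C = 7.87×10^8 J/(m^2 K) (given).
τ = C / λ = 7.87×10^8 / 7.75 = 1.02×10^8 s.
Equilibrium anomaly ΔT_eq = F / λ = 102 / 7.75 = 13.2 K.
t = 578 days = 4.99×10^7 s, so t/τ = 0.492.
ΔT(t) = ΔT_eq (1 − e^(−t/τ)) = 13.2 × (1 − e^−0.492) = 5.11 K.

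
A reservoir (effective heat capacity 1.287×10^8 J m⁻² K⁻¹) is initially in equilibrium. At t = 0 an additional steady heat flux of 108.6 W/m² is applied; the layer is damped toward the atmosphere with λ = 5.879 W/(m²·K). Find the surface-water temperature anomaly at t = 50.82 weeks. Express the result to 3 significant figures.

13.9 K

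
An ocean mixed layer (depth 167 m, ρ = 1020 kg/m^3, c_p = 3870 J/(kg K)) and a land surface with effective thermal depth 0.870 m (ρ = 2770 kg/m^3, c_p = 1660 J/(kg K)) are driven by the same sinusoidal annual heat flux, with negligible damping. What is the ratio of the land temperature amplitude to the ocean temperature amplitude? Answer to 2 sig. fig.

C_ocean = 1020 × 3870 × 167 = 6.59×10^8 J/(m²·K).
C_land = 2770 × 1660 × 0.870 = 4.00×10^6 J/(m²·K).
Undamped amplitude ∝ 1/C, so A_land/A_ocean = C_ocean/C_land = 165.

160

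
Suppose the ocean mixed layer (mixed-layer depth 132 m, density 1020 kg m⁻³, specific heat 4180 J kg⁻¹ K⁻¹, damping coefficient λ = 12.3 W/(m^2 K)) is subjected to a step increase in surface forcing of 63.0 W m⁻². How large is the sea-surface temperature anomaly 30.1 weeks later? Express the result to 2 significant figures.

Areal heat capacity C = ρ c_p D = 1020 × 4180 × 132 = 5.63×10^8 J/(m^2 K).
τ = C / λ = 5.63×10^8 / 12.3 = 4.58×10^7 s.
Equilibrium anomaly ΔT_eq = F / λ = 63.0 / 12.3 = 5.12 K.
t = 30.1 weeks = 1.82×10^7 s, so t/τ = 0.398.
ΔT(t) = ΔT_eq (1 − e^(−t/τ)) = 5.12 × (1 − e^−0.398) = 1.68 K.

1.7 K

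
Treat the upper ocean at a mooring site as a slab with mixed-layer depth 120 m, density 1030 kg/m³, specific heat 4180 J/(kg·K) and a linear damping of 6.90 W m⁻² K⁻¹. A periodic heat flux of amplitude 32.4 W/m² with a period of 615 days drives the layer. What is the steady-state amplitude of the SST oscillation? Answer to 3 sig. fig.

0.527 K

Areal heat capacity C = ρ c_p D = 1030 × 4180 × 120 = 5.17×10^8 J/(m²·K).
Angular frequency ω = 2π / T = 2π / 5.31×10^7 s = 1.18×10^-7 s⁻¹.
√((Cω)² + λ²) = √((61.1)² + 6.90²) = 61.5 W/(m²·K).
Amplitude A = F₀ / √((Cω)²+λ²) = 32.4 / 61.5 = 0.527 K.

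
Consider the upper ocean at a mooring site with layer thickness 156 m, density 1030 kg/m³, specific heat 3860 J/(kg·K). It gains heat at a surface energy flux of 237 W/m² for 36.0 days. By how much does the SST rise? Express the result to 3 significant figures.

Areal heat capacity C = ρ c_p D = 1030 × 3860 × 156 = 6.20×10^8 J/(m²·K).
Net heat input Q = F Δt = 237 × (36.0 days × 86400 s/day) = 7.37×10^8 J/m².
ΔT = Q / C = 7.37×10^8 / 6.20×10^8 = 1.19 K.

1.19 K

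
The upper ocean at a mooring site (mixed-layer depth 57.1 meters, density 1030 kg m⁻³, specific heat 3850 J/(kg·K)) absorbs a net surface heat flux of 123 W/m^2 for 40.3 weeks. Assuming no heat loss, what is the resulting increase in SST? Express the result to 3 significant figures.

13.2 K

Areal heat capacity C = ρ c_p D = 1030 × 3850 × 57.1 = 2.26×10^8 J/(m²·K).
Net heat input Q = F Δt = 123 × (40.3 weeks × 6.048×10^5 s/week) = 3.00×10^9 J/m².
ΔT = Q / C = 3.00×10^9 / 2.26×10^8 = 13.2 K.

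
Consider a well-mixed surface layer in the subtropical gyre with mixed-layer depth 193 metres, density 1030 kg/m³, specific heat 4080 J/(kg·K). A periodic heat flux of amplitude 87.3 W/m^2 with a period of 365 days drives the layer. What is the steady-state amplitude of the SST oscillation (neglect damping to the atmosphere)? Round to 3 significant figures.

Areal heat capacity C = ρ c_p D = 1030 × 4080 × 193 = 8.11×10^8 J/(m^2 K).
Angular frequency ω = 2π / T = 2π / 3.15×10^7 s = 1.99×10^-7 s⁻¹.
Cω = 8.11×10^8 × 1.99×10^-7 = 162 W/(m²·K).
Amplitude A = F₀ / (Cω) = 87.3 / 162 = 0.540 K.

0.540 K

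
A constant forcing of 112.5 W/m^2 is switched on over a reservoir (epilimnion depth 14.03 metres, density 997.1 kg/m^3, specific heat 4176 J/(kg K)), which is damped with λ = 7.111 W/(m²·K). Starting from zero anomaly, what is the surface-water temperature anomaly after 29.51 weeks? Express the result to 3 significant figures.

Areal heat capacity C = ρ c_p D = 997.1 × 4176 × 14.03 = 5.84×10^7 J m⁻² K⁻¹.
τ = C / λ = 5.84×10^7 / 7.111 = 8.22×10^6 s.
Equilibrium anomaly ΔT_eq = F / λ = 112.5 / 7.111 = 15.8 K.
t = 29.51 weeks = 1.78×10^7 s, so t/τ = 2.17.
ΔT(t) = ΔT_eq (1 − e^(−t/τ)) = 15.8 × (1 − e^−2.17) = 14.0 K.

14.0 K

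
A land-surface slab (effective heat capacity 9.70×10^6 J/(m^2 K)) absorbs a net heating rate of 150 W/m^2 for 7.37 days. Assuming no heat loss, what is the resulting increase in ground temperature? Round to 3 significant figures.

Areal heat capacity C = 9.70×10^6 J/(m^2 K) (given).
Net heat input Q = F Δt = 150 × (7.37 days × 86400 s/day) = 9.55×10^7 J/m².
ΔT = Q / C = 9.55×10^7 / 9.70×10^6 = 9.85 K.

9.85 K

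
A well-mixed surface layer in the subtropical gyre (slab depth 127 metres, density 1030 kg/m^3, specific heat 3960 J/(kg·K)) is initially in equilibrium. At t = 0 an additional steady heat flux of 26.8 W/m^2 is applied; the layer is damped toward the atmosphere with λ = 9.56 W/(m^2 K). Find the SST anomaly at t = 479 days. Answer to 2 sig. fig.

1.5 K

Areal heat capacity C = ρ c_p D = 1030 × 3960 × 127 = 5.18×10^8 J m⁻² K⁻¹.
τ = C / λ = 5.18×10^8 / 9.56 = 5.42×10^7 s.
Equilibrium anomaly ΔT_eq = F / λ = 26.8 / 9.56 = 2.80 K.
t = 479 days = 4.14×10^7 s, so t/τ = 0.764.
ΔT(t) = ΔT_eq (1 − e^(−t/τ)) = 2.80 × (1 − e^−0.764) = 1.50 K.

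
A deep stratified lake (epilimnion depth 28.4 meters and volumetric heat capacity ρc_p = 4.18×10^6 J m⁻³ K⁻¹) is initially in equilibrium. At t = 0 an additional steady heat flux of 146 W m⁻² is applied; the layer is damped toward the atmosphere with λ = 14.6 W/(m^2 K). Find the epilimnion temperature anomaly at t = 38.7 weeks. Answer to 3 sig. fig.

Areal heat capacity C = ρc_p × D = 4.18×10^6 × 28.4 = 1.19×10^8 J m⁻² K⁻¹.
τ = C / λ = 1.19×10^8 / 14.6 = 8.13×10^6 s.
Equilibrium anomaly ΔT_eq = F / λ = 146 / 14.6 = 10.0 K.
t = 38.7 weeks = 2.34×10^7 s, so t/τ = 2.88.
ΔT(t) = ΔT_eq (1 − e^(−t/τ)) = 10.0 × (1 − e^−2.88) = 9.44 K.

9.44 K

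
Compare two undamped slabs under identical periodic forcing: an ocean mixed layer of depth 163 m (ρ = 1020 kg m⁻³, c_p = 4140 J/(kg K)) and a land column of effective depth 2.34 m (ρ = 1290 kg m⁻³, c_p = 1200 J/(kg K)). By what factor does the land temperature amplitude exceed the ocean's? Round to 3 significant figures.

C_ocean = 1020 × 4140 × 163 = 6.88×10^8 J/(m²·K).
C_land = 1290 × 1200 × 2.34 = 3.62×10^6 J/(m²·K).
Undamped amplitude ∝ 1/C, so A_land/A_ocean = C_ocean/C_land = 190.

190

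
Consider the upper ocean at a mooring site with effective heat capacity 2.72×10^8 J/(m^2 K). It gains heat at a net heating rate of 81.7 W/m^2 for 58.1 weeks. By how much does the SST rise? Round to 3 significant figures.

10.6 K

Areal heat capacity C = 2.72×10^8 J/(m^2 K) (given).
Net heat input Q = F Δt = 81.7 × (58.1 weeks × 6.048×10^5 s/week) = 2.87×10^9 J/m².
ΔT = Q / C = 2.87×10^9 / 2.72×10^8 = 10.6 K.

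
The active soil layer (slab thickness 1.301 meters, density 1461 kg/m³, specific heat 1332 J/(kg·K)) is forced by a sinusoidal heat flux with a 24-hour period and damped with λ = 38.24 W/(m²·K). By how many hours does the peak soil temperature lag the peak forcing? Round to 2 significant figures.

5.2 hours

Areal heat capacity C = ρ c_p D = 1461 × 1332 × 1.301 = 2.53×10^6 J m⁻² K⁻¹.
ω = 2π / 86400 s = 7.27×10^-5 s⁻¹.
Phase lag φ = arctan(Cω/λ) = arctan(184/38.24) = 1.37 rad.
Time lag = φ / ω = 1.37 / 7.27×10^-5 = 18800 s = 5.22 hours.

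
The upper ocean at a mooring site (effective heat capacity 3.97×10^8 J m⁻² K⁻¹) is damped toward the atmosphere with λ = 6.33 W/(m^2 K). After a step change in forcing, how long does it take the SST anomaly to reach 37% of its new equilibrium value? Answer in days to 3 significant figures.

335 days

Areal heat capacity C = 3.97×10^8 J m⁻² K⁻¹ (given).
τ = C / λ = 3.97×10^8 / 6.33 = 6.27×10^7 s.
Fraction reached: 1 − e^(−t/τ) = 0.37 ⇒ t = −τ ln(1 − 0.37) = τ × 0.462.
t = 2.90×10^7 s = 335 days.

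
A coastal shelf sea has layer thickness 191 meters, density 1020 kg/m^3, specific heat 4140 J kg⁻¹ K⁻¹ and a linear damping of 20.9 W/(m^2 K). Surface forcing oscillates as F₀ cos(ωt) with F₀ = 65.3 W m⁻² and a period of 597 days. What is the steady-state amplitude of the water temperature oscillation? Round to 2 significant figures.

0.65 K

Areal heat capacity C = ρ c_p D = 1020 × 4140 × 191 = 8.07×10^8 J m⁻² K⁻¹.
Angular frequency ω = 2π / T = 2π / 5.16×10^7 s = 1.22×10^-7 s⁻¹.
√((Cω)² + λ²) = √((98.2)² + 20.9²) = 100 W/(m²·K).
Amplitude A = F₀ / √((Cω)²+λ²) = 65.3 / 100 = 0.650 K.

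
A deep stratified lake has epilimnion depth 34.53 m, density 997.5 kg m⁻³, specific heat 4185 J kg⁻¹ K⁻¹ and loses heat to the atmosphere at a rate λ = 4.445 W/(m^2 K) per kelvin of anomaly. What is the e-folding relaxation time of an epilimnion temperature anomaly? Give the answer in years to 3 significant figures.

1.03 years

Areal heat capacity C = ρ c_p D = 997.5 × 4185 × 34.53 = 1.44×10^8 J m⁻² K⁻¹.
Relaxation time τ = C / λ = 1.44×10^8 / 4.445 = 3.24×10^7 s.
In years: 3.24×10^7 s / (3.156×10^7 s/year) = 1.03 years.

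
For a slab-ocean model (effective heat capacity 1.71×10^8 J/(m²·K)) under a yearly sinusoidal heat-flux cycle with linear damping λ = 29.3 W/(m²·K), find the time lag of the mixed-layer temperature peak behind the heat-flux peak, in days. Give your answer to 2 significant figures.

50 days

Areal heat capacity C = 1.71×10^8 J/(m²·K) (given).
ω = 2π / 3.15×10^7 s = 1.99×10^-7 s⁻¹.
Phase lag φ = arctan(Cω/λ) = arctan(34.1/29.3) = 0.861 rad.
Time lag = φ / ω = 0.861 / 1.99×10^-7 = 4.32×10^6 s = 50.0 days.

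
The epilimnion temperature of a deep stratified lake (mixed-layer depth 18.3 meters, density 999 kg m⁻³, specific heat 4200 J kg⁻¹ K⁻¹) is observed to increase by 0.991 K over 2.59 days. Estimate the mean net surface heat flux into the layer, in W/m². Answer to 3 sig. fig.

340

Areal heat capacity C = ρ c_p D = 999 × 4200 × 18.3 = 7.68×10^7 J/(m²·K).
Required heat per unit area: Q = C ΔT = 7.68×10^7 × 0.991 = 7.61×10^7 J/m².
Flux F = Q / Δt = 7.61×10^7 / 2.24×10^5 s = 340 W/m².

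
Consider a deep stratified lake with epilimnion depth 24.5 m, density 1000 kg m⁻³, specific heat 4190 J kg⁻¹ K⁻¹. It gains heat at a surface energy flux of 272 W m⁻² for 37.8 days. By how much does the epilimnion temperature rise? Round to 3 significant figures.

8.65 K

Areal heat capacity C = ρ c_p D = 1000 × 4190 × 24.5 = 1.03×10^8 J m⁻² K⁻¹.
Net heat input Q = F Δt = 272 × (37.8 days × 86400 s/day) = 8.88×10^8 J/m².
ΔT = Q / C = 8.88×10^8 / 1.03×10^8 = 8.65 K.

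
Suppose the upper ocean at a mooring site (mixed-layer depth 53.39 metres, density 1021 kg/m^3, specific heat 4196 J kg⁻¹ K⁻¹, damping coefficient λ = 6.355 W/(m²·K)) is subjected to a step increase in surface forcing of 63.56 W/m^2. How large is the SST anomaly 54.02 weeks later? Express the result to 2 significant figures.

Areal heat capacity C = ρ c_p D = 1021 × 4196 × 53.39 = 2.29×10^8 J/(m²·K).
τ = C / λ = 2.29×10^8 / 6.355 = 3.60×10^7 s.
Equilibrium anomaly ΔT_eq = F / λ = 63.56 / 6.355 = 10.0 K.
t = 54.02 weeks = 3.27×10^7 s, so t/τ = 0.908.
ΔT(t) = ΔT_eq (1 − e^(−t/τ)) = 10.0 × (1 − e^−0.908) = 5.97 K.

6.0 K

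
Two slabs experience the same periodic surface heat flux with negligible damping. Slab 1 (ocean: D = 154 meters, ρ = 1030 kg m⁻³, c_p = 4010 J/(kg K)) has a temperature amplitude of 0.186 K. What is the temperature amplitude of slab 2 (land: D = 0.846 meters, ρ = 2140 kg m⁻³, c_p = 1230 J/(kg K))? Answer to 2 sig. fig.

53 K

C_ocean = 6.36×10^8 J/(m²·K); C_land = 2.23×10^6 J/(m²·K).
A ∝ 1/C ⇒ A_land = A_ocean × C_ocean/C_land = 0.186 × 286 = 53.1 K.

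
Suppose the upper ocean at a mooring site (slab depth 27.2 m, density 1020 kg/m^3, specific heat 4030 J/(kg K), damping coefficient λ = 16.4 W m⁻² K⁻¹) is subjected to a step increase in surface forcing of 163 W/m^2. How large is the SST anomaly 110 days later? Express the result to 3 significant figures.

7.47 K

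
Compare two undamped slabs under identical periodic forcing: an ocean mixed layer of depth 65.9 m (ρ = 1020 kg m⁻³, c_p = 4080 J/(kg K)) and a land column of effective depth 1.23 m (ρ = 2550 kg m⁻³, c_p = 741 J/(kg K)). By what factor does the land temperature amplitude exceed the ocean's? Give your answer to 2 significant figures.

C_ocean = 1020 × 4080 × 65.9 = 2.74×10^8 J/(m²·K).
C_land = 2550 × 741 × 1.23 = 2.32×10^6 J/(m²·K).
Undamped amplitude ∝ 1/C, so A_land/A_ocean = C_ocean/C_land = 118.

120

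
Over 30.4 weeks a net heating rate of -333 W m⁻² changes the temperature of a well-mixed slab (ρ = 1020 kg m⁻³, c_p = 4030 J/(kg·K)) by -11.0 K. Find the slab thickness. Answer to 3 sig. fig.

Heat input Q = F Δt = -333 × 1.84×10^7 s = -6.12×10^9 J/m².
Required areal heat capacity C = Q / ΔT = 5.57×10^8 J/(m²·K).
Depth D = C / (ρ c_p) = 5.57×10^8 / (1020 × 4030) = 135 m.

135 m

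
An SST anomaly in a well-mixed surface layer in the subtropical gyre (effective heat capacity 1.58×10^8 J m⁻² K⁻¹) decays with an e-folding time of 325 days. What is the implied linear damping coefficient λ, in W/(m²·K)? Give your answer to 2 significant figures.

Areal heat capacity C = 1.58×10^8 J m⁻² K⁻¹ (given).
τ = 325 days = 2.81×10^7 s.
λ = C / τ = 1.58×10^8 / 2.81×10^7 = 5.63 W/(m²·K).

5.6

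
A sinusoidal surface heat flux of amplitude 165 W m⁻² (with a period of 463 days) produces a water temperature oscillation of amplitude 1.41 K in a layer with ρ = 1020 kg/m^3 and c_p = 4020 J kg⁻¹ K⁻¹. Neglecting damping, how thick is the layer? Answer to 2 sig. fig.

180 m

ω = 2π / 4.00×10^7 s = 1.57×10^-7 s⁻¹.
Required C = F₀ / (A ω) = 165 / (1.41 × 1.57×10^-7) = 7.45×10^8 J/(m²·K).
D = C / (ρ c_p) = 7.45×10^8 / (1020 × 4020) = 182 m.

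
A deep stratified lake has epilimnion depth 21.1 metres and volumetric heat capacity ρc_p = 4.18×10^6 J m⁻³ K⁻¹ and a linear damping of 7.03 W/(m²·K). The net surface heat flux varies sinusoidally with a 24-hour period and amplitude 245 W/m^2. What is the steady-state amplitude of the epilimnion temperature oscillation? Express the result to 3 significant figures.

0.0382 K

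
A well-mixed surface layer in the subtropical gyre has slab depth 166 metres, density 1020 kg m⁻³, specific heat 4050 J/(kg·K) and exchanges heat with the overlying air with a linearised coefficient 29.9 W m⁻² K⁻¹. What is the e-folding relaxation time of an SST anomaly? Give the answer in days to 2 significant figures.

Areal heat capacity C = ρ c_p D = 1020 × 4050 × 166 = 6.86×10^8 J/(m^2 K).
Relaxation time τ = C / λ = 6.86×10^8 / 29.9 = 2.29×10^7 s.
In days: 2.29×10^7 s / (86400 s/day) = 265 days.

270 days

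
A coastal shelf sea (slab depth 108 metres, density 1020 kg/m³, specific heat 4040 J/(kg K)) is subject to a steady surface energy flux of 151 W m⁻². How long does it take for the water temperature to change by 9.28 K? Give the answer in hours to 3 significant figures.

7600 hours

Areal heat capacity C = ρ c_p D = 1020 × 4040 × 108 = 4.45×10^8 J m⁻² K⁻¹.
Time required: Δt = C ΔT / F = 4.45×10^8 × 9.28 / 151 = 2.74×10^7 s.
In hours: 2.74×10^7 s / (3600 s/hour) = 7600 hours.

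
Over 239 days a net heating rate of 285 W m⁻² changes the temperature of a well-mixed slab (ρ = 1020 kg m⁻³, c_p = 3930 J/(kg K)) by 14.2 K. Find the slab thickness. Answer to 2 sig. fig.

Heat input Q = F Δt = 285 × 2.06×10^7 s = 5.89×10^9 J/m².
Required areal heat capacity C = Q / ΔT = 4.14×10^8 J/(m²·K).
Depth D = C / (ρ c_p) = 4.14×10^8 / (1020 × 3930) = 103 m.

100 m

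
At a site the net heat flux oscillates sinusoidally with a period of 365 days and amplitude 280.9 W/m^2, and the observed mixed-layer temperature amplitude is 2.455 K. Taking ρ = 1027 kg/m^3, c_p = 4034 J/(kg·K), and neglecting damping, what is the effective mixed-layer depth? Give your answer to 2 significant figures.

ω = 2π / 3.15×10^7 s = 1.99×10^-7 s⁻¹.
Required C = F₀ / (A ω) = 280.9 / (2.455 × 1.99×10^-7) = 5.74×10^8 J/(m²·K).
D = C / (ρ c_p) = 5.74×10^8 / (1027 × 4034) = 139 m.

140 m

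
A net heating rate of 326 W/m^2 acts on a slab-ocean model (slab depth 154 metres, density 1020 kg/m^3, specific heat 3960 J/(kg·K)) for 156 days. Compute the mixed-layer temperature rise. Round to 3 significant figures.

Areal heat capacity C = ρ c_p D = 1020 × 3960 × 154 = 6.22×10^8 J m⁻² K⁻¹.
Net heat input Q = F Δt = 326 × (156 days × 86400 s/day) = 4.39×10^9 J/m².
ΔT = Q / C = 4.39×10^9 / 6.22×10^8 = 7.06 K.

7.06 K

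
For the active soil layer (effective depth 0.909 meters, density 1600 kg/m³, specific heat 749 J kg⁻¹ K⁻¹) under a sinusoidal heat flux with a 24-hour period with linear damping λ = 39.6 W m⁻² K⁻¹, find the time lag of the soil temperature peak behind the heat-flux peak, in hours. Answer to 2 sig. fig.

Areal heat capacity C = ρ c_p D = 1600 × 749 × 0.909 = 1.09×10^6 J/(m^2 K).
ω = 2π / 86400 s = 7.27×10^-5 s⁻¹.
Phase lag φ = arctan(Cω/λ) = arctan(79.2/39.6) = 1.11 rad.
Time lag = φ / ω = 1.11 / 7.27×10^-5 = 15200 s = 4.23 hours.

4.2 hours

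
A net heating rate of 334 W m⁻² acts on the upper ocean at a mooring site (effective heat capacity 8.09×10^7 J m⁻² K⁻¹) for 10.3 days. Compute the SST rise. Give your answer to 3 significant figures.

3.67 K

Areal heat capacity C = 8.09×10^7 J m⁻² K⁻¹ (given).
Net heat input Q = F Δt = 334 × (10.3 days × 86400 s/day) = 2.97×10^8 J/m².
ΔT = Q / C = 2.97×10^8 / 8.09×10^7 = 3.67 K.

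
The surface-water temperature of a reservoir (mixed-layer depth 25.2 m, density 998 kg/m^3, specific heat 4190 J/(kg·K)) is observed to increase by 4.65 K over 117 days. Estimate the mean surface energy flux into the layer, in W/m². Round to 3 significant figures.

48.5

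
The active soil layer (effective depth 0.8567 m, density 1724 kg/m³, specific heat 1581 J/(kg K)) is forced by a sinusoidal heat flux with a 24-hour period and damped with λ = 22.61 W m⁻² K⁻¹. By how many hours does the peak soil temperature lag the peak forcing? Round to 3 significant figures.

Areal heat capacity C = ρ c_p D = 1724 × 1581 × 0.8567 = 2.34×10^6 J m⁻² K⁻¹.
ω = 2π / 86400 s = 7.27×10^-5 s⁻¹.
Phase lag φ = arctan(Cω/λ) = arctan(170/22.61) = 1.44 rad.
Time lag = φ / ω = 1.44 / 7.27×10^-5 = 19800 s = 5.49 hours.

5.49 hours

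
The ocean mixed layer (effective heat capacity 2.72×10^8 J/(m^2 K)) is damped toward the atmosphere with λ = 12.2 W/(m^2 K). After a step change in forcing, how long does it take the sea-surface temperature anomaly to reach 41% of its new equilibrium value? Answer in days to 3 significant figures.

136 days

Areal heat capacity C = 2.72×10^8 J/(m^2 K) (given).
τ = C / λ = 2.72×10^8 / 12.2 = 2.23×10^7 s.
Fraction reached: 1 − e^(−t/τ) = 0.41 ⇒ t = −τ ln(1 − 0.41) = τ × 0.528.
t = 1.18×10^7 s = 136 days.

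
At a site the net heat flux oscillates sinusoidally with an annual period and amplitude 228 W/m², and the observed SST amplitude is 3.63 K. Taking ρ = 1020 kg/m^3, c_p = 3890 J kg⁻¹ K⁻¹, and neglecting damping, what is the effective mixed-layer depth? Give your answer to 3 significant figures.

79.5 m

ω = 2π / 3.15×10^7 s = 1.99×10^-7 s⁻¹.
Required C = F₀ / (A ω) = 228 / (3.63 × 1.99×10^-7) = 3.15×10^8 J/(m²·K).
D = C / (ρ c_p) = 3.15×10^8 / (1020 × 3890) = 79.5 m.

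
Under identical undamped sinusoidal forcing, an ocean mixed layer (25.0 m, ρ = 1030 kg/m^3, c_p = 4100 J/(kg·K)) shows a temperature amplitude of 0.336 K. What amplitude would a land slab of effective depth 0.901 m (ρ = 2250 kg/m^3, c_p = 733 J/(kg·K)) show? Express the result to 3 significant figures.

23.9 K

C_ocean = 1.06×10^8 J/(m²·K); C_land = 1.49×10^6 J/(m²·K).
A ∝ 1/C ⇒ A_land = A_ocean × C_ocean/C_land = 0.336 × 71.0 = 23.9 K.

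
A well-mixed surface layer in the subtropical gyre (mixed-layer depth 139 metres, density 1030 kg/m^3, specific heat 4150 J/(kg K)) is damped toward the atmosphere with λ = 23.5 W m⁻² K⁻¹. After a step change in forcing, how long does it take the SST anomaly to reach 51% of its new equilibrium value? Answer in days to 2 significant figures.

Areal heat capacity C = ρ c_p D = 1030 × 4150 × 139 = 5.94×10^8 J/(m^2 K).
τ = C / λ = 5.94×10^8 / 23.5 = 2.53×10^7 s.
Fraction reached: 1 − e^(−t/τ) = 0.51 ⇒ t = −τ ln(1 − 0.51) = τ × 0.713.
t = 1.80×10^7 s = 209 days.

210 days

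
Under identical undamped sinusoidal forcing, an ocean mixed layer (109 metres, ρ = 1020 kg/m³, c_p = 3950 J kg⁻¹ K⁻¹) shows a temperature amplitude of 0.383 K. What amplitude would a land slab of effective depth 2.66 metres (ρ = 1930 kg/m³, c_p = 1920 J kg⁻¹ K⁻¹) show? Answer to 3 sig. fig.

17.1 K

C_ocean = 4.39×10^8 J/(m²·K); C_land = 9.86×10^6 J/(m²·K).
A ∝ 1/C ⇒ A_land = A_ocean × C_ocean/C_land = 0.383 × 44.6 = 17.1 K.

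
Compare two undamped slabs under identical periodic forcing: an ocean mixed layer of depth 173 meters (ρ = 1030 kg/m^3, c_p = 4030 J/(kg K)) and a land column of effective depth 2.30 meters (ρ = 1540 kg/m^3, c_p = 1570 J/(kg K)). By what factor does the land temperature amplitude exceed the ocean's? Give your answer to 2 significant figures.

C_ocean = 1030 × 4030 × 173 = 7.18×10^8 J/(m²·K).
C_land = 1540 × 1570 × 2.30 = 5.56×10^6 J/(m²·K).
Undamped amplitude ∝ 1/C, so A_land/A_ocean = C_ocean/C_land = 129.

130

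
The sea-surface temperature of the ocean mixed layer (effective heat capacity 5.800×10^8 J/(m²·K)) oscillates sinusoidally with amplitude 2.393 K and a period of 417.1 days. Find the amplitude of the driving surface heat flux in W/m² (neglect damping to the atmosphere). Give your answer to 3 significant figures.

242

Areal heat capacity C = 5.800×10^8 J/(m²·K) (given).
ω = 2π / 3.60×10^7 s = 1.74×10^-7 s⁻¹.
Cω = 5.80×10^8 × 1.74×10^-7 = 101 W/(m²·K).
F₀ = A × Cω = 2.393 × 101 = 242 W/m².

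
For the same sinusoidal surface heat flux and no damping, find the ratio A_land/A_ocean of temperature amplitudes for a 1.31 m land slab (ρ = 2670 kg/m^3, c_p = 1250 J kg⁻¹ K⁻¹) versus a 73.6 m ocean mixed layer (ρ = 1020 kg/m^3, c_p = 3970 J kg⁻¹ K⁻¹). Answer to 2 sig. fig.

68

C_ocean = 1020 × 3970 × 73.6 = 2.98×10^8 J/(m²·K).
C_land = 2670 × 1250 × 1.31 = 4.37×10^6 J/(m²·K).
Undamped amplitude ∝ 1/C, so A_land/A_ocean = C_ocean/C_land = 68.2.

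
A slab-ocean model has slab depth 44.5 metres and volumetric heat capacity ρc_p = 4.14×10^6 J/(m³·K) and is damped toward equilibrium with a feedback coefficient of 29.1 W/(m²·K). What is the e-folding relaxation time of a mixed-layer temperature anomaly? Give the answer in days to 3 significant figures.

73.3 days

Areal heat capacity C = ρc_p × D = 4.14×10^6 × 44.5 = 1.84×10^8 J/(m^2 K).
Relaxation time τ = C / λ = 1.84×10^8 / 29.1 = 6.33×10^6 s.
In days: 6.33×10^6 s / (86400 s/day) = 73.3 days.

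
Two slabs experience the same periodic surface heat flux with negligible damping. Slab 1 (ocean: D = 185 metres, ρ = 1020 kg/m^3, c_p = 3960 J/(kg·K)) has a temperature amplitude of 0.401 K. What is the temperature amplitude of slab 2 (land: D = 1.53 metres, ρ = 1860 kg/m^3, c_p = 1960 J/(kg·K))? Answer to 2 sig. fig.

C_ocean = 7.47×10^8 J/(m²·K); C_land = 5.58×10^6 J/(m²·K).
A ∝ 1/C ⇒ A_land = A_ocean × C_ocean/C_land = 0.401 × 134 = 53.7 K.

54 K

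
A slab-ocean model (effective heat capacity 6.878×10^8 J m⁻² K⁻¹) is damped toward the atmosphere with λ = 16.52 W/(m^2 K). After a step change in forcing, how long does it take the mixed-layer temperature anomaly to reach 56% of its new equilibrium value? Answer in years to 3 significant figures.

Areal heat capacity C = 6.878×10^8 J m⁻² K⁻¹ (given).
τ = C / λ = 6.88×10^8 / 16.52 = 4.16×10^7 s.
Fraction reached: 1 − e^(−t/τ) = 0.56 ⇒ t = −τ ln(1 − 0.56) = τ × 0.821.
t = 3.42×10^7 s = 1.08 years.

1.08 years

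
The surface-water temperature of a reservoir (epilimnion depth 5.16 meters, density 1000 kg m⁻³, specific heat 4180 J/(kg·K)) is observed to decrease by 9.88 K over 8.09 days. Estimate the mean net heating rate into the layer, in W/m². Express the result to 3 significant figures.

Areal heat capacity C = ρ c_p D = 1000 × 4180 × 5.16 = 2.16×10^7 J/(m²·K).
Required heat per unit area: Q = C ΔT = 2.16×10^7 × -9.88 = -2.13×10^8 J/m².
Flux F = Q / Δt = -2.13×10^8 / 6.99×10^5 s = -305 W/m².

-305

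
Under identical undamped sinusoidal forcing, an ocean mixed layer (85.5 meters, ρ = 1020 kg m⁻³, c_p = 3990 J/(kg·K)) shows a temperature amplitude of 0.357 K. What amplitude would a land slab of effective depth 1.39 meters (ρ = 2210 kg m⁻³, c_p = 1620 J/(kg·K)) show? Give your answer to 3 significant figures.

25.0 K

C_ocean = 3.48×10^8 J/(m²·K); C_land = 4.98×10^6 J/(m²·K).
A ∝ 1/C ⇒ A_land = A_ocean × C_ocean/C_land = 0.357 × 69.9 = 25.0 K.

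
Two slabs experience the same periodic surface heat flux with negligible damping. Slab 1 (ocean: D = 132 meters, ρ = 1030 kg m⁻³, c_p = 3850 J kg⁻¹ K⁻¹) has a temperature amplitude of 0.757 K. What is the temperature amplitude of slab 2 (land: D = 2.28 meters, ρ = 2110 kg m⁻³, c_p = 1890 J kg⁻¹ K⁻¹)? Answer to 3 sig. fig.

C_ocean = 5.23×10^8 J/(m²·K); C_land = 9.09×10^6 J/(m²·K).
A ∝ 1/C ⇒ A_land = A_ocean × C_ocean/C_land = 0.757 × 57.6 = 43.6 K.

43.6 K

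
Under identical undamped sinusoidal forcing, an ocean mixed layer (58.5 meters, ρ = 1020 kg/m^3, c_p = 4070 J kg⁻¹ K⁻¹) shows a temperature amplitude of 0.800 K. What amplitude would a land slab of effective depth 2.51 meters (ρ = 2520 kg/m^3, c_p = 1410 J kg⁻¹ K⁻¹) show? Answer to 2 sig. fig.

C_ocean = 2.43×10^8 J/(m²·K); C_land = 8.92×10^6 J/(m²·K).
A ∝ 1/C ⇒ A_land = A_ocean × C_ocean/C_land = 0.800 × 27.2 = 21.8 K.

22 K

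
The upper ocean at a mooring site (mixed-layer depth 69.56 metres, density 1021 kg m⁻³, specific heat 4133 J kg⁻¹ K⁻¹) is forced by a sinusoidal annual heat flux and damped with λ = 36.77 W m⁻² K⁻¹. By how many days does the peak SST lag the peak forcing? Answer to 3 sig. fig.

58.6 days

Areal heat capacity C = ρ c_p D = 1021 × 4133 × 69.56 = 2.94×10^8 J m⁻² K⁻¹.
ω = 2π / 3.15×10^7 s = 1.99×10^-7 s⁻¹.
Phase lag φ = arctan(Cω/λ) = arctan(58.5/36.77) = 1.01 rad.
Time lag = φ / ω = 1.01 / 1.99×10^-7 = 5.07×10^6 s = 58.6 days.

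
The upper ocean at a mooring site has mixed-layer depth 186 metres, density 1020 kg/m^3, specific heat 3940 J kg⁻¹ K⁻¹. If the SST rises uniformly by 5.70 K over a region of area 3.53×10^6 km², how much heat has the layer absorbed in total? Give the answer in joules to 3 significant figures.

Areal heat capacity C = ρ c_p D = 1020 × 3940 × 186 = 7.47×10^8 J m⁻² K⁻¹.
Heat per unit area: q = C ΔT = 7.47×10^8 × 5.70 = 4.26×10^9 J/m².
Total heat: Q = q × A = 4.26×10^9 × (3.53×10^6 × 10⁶ m²) = 1.50×10^22 J.

1.50×10^22 J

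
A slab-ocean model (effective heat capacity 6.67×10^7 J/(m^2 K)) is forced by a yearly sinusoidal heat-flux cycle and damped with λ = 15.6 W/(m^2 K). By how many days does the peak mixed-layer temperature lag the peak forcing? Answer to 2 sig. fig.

41 days

Areal heat capacity C = 6.67×10^7 J/(m^2 K) (given).
ω = 2π / 3.15×10^7 s = 1.99×10^-7 s⁻¹.
Phase lag φ = arctan(Cω/λ) = arctan(13.3/15.6) = 0.706 rad.
Time lag = φ / ω = 0.706 / 1.99×10^-7 = 3.54×10^6 s = 41.0 days.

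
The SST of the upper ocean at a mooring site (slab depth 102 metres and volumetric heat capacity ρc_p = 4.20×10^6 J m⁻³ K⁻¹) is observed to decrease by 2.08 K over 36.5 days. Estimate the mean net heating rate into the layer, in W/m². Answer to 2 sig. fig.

-280

Areal heat capacity C = ρc_p × D = 4.20×10^6 × 102 = 4.28×10^8 J m⁻² K⁻¹.
Required heat per unit area: Q = C ΔT = 4.28×10^8 × -2.08 = -8.91×10^8 J/m².
Flux F = Q / Δt = -8.91×10^8 / 3.15×10^6 s = -283 W/m².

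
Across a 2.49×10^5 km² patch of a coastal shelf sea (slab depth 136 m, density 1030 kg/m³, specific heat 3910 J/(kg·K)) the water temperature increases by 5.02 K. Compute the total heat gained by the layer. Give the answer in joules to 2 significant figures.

6.8×10^20 J

Areal heat capacity C = ρ c_p D = 1030 × 3910 × 136 = 5.48×10^8 J/(m²·K).
Heat per unit area: q = C ΔT = 5.48×10^8 × 5.02 = 2.75×10^9 J/m².
Total heat: Q = q × A = 2.75×10^9 × (2.49×10^5 × 10⁶ m²) = 6.85×10^20 J.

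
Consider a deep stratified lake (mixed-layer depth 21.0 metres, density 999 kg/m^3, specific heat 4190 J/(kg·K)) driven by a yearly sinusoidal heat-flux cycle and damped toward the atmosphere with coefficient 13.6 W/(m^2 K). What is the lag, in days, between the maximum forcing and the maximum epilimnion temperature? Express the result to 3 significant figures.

Areal heat capacity C = ρ c_p D = 999 × 4190 × 21.0 = 8.79×10^7 J/(m^2 K).
ω = 2π / 3.15×10^7 s = 1.99×10^-7 s⁻¹.
Phase lag φ = arctan(Cω/λ) = arctan(17.5/13.6) = 0.911 rad.
Time lag = φ / ω = 0.911 / 1.99×10^-7 = 4.57×10^6 s = 52.9 days.

52.9 days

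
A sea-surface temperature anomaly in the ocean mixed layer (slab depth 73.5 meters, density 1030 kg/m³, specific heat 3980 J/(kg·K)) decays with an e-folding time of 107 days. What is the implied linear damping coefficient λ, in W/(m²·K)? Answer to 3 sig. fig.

Areal heat capacity C = ρ c_p D = 1030 × 3980 × 73.5 = 3.01×10^8 J/(m^2 K).
τ = 107 days = 9.24×10^6 s.
λ = C / τ = 3.01×10^8 / 9.24×10^6 = 32.6 W/(m²·K).

32.6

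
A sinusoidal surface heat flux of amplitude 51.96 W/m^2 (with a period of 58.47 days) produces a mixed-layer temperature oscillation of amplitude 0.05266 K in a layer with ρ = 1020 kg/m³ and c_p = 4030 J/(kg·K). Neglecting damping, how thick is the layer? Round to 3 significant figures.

ω = 2π / 5.05×10^6 s = 1.24×10^-6 s⁻¹.
Required C = F₀ / (A ω) = 51.96 / (0.05266 × 1.24×10^-6) = 7.93×10^8 J/(m²·K).
D = C / (ρ c_p) = 7.93×10^8 / (1020 × 4030) = 193 m.

193 m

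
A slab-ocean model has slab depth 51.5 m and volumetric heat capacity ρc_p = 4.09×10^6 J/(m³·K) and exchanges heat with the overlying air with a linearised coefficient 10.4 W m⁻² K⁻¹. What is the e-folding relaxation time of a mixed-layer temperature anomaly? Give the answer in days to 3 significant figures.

234 days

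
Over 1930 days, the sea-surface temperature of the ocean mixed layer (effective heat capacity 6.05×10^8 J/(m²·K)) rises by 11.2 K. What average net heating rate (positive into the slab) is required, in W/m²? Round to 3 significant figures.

40.6

Areal heat capacity C = 6.05×10^8 J/(m²·K) (given).
Required heat per unit area: Q = C ΔT = 6.05×10^8 × 11.2 = 6.78×10^9 J/m².
Flux F = Q / Δt = 6.78×10^9 / 1.67×10^8 s = 40.6 W/m².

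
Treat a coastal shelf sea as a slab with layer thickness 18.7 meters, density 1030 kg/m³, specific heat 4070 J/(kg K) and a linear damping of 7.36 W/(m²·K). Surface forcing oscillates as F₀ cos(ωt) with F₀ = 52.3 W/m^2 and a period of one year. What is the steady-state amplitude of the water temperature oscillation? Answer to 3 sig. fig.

3.03 K

Areal heat capacity C = ρ c_p D = 1030 × 4070 × 18.7 = 7.84×10^7 J/(m^2 K).
Angular frequency ω = 2π / T = 2π / 3.15×10^7 s = 1.99×10^-7 s⁻¹.
√((Cω)² + λ²) = √((15.6)² + 7.36²) = 17.3 W/(m²·K).
Amplitude A = F₀ / √((Cω)²+λ²) = 52.3 / 17.3 = 3.03 K.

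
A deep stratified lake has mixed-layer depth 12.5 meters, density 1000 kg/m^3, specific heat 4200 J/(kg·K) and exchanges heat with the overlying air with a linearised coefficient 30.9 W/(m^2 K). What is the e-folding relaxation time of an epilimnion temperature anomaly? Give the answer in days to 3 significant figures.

19.7 days

Areal heat capacity C = ρ c_p D = 1000 × 4200 × 12.5 = 5.25×10^7 J/(m²·K).
Relaxation time τ = C / λ = 5.25×10^7 / 30.9 = 1.70×10^6 s.
In days: 1.70×10^6 s / (86400 s/day) = 19.7 days.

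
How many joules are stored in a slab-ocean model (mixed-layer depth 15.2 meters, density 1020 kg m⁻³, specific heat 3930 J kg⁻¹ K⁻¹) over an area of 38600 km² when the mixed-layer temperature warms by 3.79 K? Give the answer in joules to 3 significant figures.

Areal heat capacity C = ρ c_p D = 1020 × 3930 × 15.2 = 6.09×10^7 J/(m^2 K).
Heat per unit area: q = C ΔT = 6.09×10^7 × 3.79 = 2.31×10^8 J/m².
Total heat: Q = q × A = 2.31×10^8 × (38600 × 10⁶ m²) = 8.91×10^18 J.

8.91×10^18 J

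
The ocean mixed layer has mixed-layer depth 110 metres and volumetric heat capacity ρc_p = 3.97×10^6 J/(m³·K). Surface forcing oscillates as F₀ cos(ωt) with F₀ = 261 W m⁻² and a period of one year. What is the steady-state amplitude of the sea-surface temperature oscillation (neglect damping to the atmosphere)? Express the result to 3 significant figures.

3.00 K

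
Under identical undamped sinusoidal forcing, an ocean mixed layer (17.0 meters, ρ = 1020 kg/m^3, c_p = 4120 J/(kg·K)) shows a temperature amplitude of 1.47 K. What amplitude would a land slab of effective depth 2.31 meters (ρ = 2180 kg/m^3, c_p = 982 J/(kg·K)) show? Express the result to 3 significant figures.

C_ocean = 7.14×10^7 J/(m²·K); C_land = 4.95×10^6 J/(m²·K).
A ∝ 1/C ⇒ A_land = A_ocean × C_ocean/C_land = 1.47 × 14.4 = 21.2 K.

21.2 K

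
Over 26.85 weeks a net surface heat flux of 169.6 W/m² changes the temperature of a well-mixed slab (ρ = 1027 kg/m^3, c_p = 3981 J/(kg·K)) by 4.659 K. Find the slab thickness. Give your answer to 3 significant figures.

145 m

Heat input Q = F Δt = 169.6 × 1.62×10^7 s = 2.75×10^9 J/m².
Required areal heat capacity C = Q / ΔT = 5.91×10^8 J/(m²·K).
Depth D = C / (ρ c_p) = 5.91×10^8 / (1027 × 3981) = 145 m.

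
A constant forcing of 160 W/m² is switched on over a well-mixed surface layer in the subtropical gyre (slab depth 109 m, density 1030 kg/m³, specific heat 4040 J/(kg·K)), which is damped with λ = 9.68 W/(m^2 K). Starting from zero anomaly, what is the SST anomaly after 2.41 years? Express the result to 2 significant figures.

Areal heat capacity C = ρ c_p D = 1030 × 4040 × 109 = 4.54×10^8 J/(m^2 K).
τ = C / λ = 4.54×10^8 / 9.68 = 4.69×10^7 s.
Equilibrium anomaly ΔT_eq = F / λ = 160 / 9.68 = 16.5 K.
t = 2.41 years = 7.61×10^7 s, so t/τ = 1.62.
ΔT(t) = ΔT_eq (1 − e^(−t/τ)) = 16.5 × (1 − e^−1.62) = 13.3 K.

13 K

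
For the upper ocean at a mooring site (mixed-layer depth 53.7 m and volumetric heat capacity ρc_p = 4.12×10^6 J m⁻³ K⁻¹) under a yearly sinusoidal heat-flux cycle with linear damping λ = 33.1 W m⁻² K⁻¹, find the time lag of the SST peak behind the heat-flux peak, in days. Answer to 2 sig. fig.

Areal heat capacity C = ρc_p × D = 4.12×10^6 × 53.7 = 2.21×10^8 J m⁻² K⁻¹.
ω = 2π / 3.15×10^7 s = 1.99×10^-7 s⁻¹.
Phase lag φ = arctan(Cω/λ) = arctan(44.1/33.1) = 0.927 rad.
Time lag = φ / ω = 0.927 / 1.99×10^-7 = 4.65×10^6 s = 53.8 days.

54 days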